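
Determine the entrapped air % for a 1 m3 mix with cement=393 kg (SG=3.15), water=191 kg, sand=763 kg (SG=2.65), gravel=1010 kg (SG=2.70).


Vol cement = 393 / (3.15 * 1000) = 0.124762 m3
Vol water = 191 / 1000 = 0.191 m3
Vol sand = 763 / (2.65 * 1000) = 0.287925 m3
Vol gravel = 1010 / (2.70 * 1000) = 0.374074 m3
Total solid + water volume = 0.977761 m3
Air = (1 - 0.977761) * 100 = 2.22%

2.22


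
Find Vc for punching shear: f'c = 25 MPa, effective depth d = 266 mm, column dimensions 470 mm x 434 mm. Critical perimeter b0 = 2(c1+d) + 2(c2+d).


b0 = 2*(470 + 266) + 2*(434 + 266) = 2872 mm
Vc = 0.33 * sqrt(25) * 2872 * 266 / 1000
= 1260.52 kN

1260.52


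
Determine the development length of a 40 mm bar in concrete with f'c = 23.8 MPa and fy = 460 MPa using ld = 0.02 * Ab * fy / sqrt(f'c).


Ab = pi * 40^2 / 4 = 1256.637 mm2
ld = 0.02 * 1256.637 * 460 / sqrt(23.8)
= 2369.8 mm

2369.8


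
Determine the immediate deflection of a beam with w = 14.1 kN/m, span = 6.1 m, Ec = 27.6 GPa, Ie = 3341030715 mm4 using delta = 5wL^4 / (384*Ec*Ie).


Convert: L = 6.1 m = 6100 mm, Ec = 27.6 GPa = 27600 MPa
delta = 5 * 14.1 * 6100^4 / (384 * 27600 * 3341030715)
= 2.76 mm

2.76


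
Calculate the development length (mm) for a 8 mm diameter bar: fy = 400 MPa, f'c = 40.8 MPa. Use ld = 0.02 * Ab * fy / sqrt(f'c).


Ab = pi * 8^2 / 4 = 50.265 mm2
ld = 0.02 * 50.265 * 400 / sqrt(40.8)
= 63.0 mm

63.0


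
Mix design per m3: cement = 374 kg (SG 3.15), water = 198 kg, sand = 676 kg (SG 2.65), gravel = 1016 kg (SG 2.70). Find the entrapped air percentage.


Vol cement = 374 / (3.15 * 1000) = 0.11873 m3
Vol water = 198 / 1000 = 0.198 m3
Vol sand = 676 / (2.65 * 1000) = 0.255094 m3
Vol gravel = 1016 / (2.70 * 1000) = 0.376296 m3
Total solid + water volume = 0.948121 m3
Air = (1 - 0.948121) * 100 = 5.19%

5.19


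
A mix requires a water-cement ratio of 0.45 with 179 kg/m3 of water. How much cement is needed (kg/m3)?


Cement = water / (w/c)
= 179 / 0.45
= 397.8 kg/m3

397.8


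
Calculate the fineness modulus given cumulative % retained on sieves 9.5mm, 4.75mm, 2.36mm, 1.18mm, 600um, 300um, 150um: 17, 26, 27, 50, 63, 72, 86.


FM = sum(cumulative % retained) / 100
= 341 / 100
= 3.41

3.41


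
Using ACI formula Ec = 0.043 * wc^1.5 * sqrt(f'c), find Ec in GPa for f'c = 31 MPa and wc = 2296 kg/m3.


Ec = 0.043 * 2296^1.5 * sqrt(31) / 1000
= 26.34 GPa

26.34


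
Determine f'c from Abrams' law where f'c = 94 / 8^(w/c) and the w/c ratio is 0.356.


f'c = 94 / 8^0.356
= 94 / 2.097
= 44.84 MPa

44.84


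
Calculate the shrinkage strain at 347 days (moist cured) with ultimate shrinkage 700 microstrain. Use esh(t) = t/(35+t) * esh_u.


esh(347) = 347 / (35 + 347) * 700
= 347 / 382 * 700
= 635.9 microstrain

635.9


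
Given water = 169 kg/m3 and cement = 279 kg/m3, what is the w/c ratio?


w/c = water / cement
w/c = 169 / 279 = 0.606

0.606


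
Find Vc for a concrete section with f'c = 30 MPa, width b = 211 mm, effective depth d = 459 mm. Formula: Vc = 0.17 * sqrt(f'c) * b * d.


Vc = 0.17 * sqrt(30) * 211 * 459 / 1000
= 90.18 kN

90.18


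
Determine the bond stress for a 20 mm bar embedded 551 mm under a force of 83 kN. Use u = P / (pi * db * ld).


u = P / (pi * db * ld)
= 83 * 1000 / (pi * 20 * 551)
= 2.397 MPa

2.397


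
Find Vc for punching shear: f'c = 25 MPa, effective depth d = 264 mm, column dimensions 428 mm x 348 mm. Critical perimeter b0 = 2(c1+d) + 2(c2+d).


b0 = 2*(428 + 264) + 2*(348 + 264) = 2608 mm
Vc = 0.33 * sqrt(25) * 2608 * 264 / 1000
= 1136.04 kN

1136.04


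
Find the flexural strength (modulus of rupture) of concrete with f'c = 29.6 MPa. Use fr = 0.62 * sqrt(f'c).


fr = 0.62 * sqrt(29.6)
= 3.373 MPa

3.373


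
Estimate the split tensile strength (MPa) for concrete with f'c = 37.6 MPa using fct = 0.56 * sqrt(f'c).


fct = 0.56 * sqrt(37.6)
= 0.56 * 6.132
= 3.434 MPa

3.434


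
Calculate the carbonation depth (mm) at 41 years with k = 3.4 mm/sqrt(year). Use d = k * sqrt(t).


depth = k * sqrt(t)
= 3.4 * sqrt(41)
= 21.77 mm

21.77


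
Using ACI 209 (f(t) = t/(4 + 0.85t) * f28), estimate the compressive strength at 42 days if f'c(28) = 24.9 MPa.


f(42) = 42 / (4 + 0.85 * 42) * 24.9
= 42 / 39.7 * 24.9
= 26.34 MPa

26.34


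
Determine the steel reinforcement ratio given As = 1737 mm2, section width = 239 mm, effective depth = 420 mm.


rho = As / (b * d)
= 1737 / (239 * 420)
= 0.0173

0.0173


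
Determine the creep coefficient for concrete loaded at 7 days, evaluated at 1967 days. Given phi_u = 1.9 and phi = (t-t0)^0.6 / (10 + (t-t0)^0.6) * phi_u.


dt = 1967 - 7 = 1960
phi = 1960^0.6 / (10 + 1960^0.6) * 1.9
= 1.718

1.718


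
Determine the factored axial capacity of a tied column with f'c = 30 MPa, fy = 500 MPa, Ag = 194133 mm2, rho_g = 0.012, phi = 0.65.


Ast = rho * Ag = 0.012 * 194133 = 2329.596 mm2
phi*Pn = 0.65 * 0.80 * (0.85 * 30 * (194133 - 2329.596) + 500 * 2329.596) / 1000
= 3149.01 kN

3149.01


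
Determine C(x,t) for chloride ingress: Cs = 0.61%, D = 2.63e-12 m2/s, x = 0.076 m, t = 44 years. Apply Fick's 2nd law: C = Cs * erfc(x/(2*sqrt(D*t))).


t_seconds = 44 * 365.25 * 24 * 3600 = 1388534400.0 s
arg = 0.076 / (2 * sqrt(2.63e-12 * 1388534400.0))
= 0.6288
erfc(0.6288) = 0.3738
C = 0.61 * 0.3738 = 0.228%

0.228


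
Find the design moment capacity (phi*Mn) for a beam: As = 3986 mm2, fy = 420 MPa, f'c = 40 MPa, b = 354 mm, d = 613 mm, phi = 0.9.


a = As * fy / (0.85 * f'c * b)
= 3986 * 420 / (0.85 * 40 * 354)
= 139.0927 mm
Mn = As * fy * (d - a/2) / 10^6
= 909.8066 kN-m
phi*Mn = 0.9 * 909.8066 = 818.83 kN-m

818.83


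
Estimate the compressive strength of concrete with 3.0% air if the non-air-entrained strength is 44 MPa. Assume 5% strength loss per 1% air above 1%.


Strength loss = (3.0 - 1) * 5 = 10.0%
f'c = 44 * (1 - 10.0/100)
= 39.6 MPa

39.6


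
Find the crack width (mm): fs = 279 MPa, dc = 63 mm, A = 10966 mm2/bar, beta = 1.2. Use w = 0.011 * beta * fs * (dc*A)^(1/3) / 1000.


w = 0.011 * beta * fs * (dc * A)^(1/3) / 1000
= 0.011 * 1.2 * 279 * (63 * 10966)^(1/3) / 1000
= 0.326 mm

0.326


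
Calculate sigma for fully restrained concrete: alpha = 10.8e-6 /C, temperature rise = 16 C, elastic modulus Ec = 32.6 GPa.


sigma = alpha * dT * Ec
= 10.8e-6 * 16 * 32.6 * 1000
= 5.633 MPa

5.633


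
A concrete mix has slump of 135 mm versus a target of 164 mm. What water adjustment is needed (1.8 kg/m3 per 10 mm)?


Difference = 164 - 135 = 29 mm
Water adjustment = 29 * 1.8 / 10 = 5.2 kg/m3

5.2


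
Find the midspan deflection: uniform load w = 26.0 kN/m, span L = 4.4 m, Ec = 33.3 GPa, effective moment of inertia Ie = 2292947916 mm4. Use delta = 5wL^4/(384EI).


Convert: L = 4.4 m = 4400 mm, Ec = 33.3 GPa = 33300 MPa
delta = 5 * 26.0 * 4400^4 / (384 * 33300 * 2292947916)
= 1.66 mm

1.66


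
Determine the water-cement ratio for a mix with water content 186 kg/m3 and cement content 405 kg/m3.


w/c = water / cement
w/c = 186 / 405 = 0.459

0.459


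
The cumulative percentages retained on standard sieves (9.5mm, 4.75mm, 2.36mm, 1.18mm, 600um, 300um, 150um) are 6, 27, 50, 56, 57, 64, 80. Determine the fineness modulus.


FM = sum(cumulative % retained) / 100
= 340 / 100
= 3.4

3.4


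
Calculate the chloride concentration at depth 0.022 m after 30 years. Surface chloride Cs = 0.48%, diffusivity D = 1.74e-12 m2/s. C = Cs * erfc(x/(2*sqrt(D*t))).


t_seconds = 30 * 365.25 * 24 * 3600 = 946728000.0 s
arg = 0.022 / (2 * sqrt(1.74e-12 * 946728000.0))
= 0.271
erfc(0.271) = 0.7015
C = 0.48 * 0.7015 = 0.3367%

0.3367


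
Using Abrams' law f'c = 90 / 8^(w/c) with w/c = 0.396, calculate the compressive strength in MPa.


f'c = 90 / 8^0.396
= 90 / 2.278
= 39.5 MPa

39.5


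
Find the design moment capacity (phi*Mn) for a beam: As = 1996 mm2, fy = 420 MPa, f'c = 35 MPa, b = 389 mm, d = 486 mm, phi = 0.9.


a = As * fy / (0.85 * f'c * b)
= 1996 * 420 / (0.85 * 35 * 389)
= 72.4391 mm
Mn = As * fy * (d - a/2) / 10^6
= 377.0599 kN-m
phi*Mn = 0.9 * 377.0599 = 339.35 kN-m

339.35


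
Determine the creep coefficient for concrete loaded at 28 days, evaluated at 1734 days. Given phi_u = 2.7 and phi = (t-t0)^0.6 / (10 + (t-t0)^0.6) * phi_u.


dt = 1734 - 28 = 1706
phi = 1706^0.6 / (10 + 1706^0.6) * 2.7
= 2.421

2.421


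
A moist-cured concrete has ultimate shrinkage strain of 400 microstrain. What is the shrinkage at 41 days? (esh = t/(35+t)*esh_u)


esh(41) = 41 / (35 + 41) * 400
= 41 / 76 * 400
= 215.8 microstrain

215.8


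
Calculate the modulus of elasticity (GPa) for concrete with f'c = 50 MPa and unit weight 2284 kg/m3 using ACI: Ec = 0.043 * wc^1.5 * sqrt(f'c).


Ec = 0.043 * 2284^1.5 * sqrt(50) / 1000
= 33.19 GPa

33.19


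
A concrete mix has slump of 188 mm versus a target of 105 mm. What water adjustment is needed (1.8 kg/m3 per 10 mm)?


Difference = 105 - 188 = -83 mm
Water adjustment = -83 * 1.8 / 10 = -14.9 kg/m3

-14.9


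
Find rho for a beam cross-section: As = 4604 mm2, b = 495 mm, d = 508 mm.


rho = As / (b * d)
= 4604 / (495 * 508)
= 0.0183

0.0183


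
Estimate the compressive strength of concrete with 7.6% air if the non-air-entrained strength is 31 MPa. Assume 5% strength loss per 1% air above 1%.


Strength loss = (7.6 - 1) * 5 = 33.0%
f'c = 31 * (1 - 33.0/100)
= 20.77 MPa

20.77


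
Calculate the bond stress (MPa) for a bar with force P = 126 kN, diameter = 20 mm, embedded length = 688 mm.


u = P / (pi * db * ld)
= 126 * 1000 / (pi * 20 * 688)
= 2.915 MPa

2.915


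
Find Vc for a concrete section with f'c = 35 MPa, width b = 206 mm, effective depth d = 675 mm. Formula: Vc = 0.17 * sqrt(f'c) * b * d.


Vc = 0.17 * sqrt(35) * 206 * 675 / 1000
= 139.85 kN

139.85


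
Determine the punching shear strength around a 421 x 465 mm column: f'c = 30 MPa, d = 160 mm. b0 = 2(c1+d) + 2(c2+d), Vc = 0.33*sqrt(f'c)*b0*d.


b0 = 2*(421 + 160) + 2*(465 + 160) = 2412 mm
Vc = 0.33 * sqrt(30) * 2412 * 160 / 1000
= 697.54 kN

697.54


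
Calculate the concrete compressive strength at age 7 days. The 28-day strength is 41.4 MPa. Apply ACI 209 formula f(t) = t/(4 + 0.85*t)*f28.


f(7) = 7 / (4 + 0.85 * 7) * 41.4
= 7 / 9.95 * 41.4
= 29.13 MPa

29.13


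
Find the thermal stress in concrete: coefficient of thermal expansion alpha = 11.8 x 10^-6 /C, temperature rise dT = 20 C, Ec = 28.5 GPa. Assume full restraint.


sigma = alpha * dT * Ec
= 11.8e-6 * 20 * 28.5 * 1000
= 6.726 MPa

6.726


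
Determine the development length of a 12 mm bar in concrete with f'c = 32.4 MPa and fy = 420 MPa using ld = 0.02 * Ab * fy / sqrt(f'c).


Ab = pi * 12^2 / 4 = 113.097 mm2
ld = 0.02 * 113.097 * 420 / sqrt(32.4)
= 166.9 mm

166.9


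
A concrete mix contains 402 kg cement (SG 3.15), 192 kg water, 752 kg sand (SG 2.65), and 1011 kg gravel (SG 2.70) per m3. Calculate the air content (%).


Vol cement = 402 / (3.15 * 1000) = 0.127619 m3
Vol water = 192 / 1000 = 0.192 m3
Vol sand = 752 / (2.65 * 1000) = 0.283774 m3
Vol gravel = 1011 / (2.70 * 1000) = 0.374444 m3
Total solid + water volume = 0.977837 m3
Air = (1 - 0.977837) * 100 = 2.22%

2.22


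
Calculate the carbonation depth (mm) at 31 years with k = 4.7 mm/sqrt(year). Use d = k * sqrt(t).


depth = k * sqrt(t)
= 4.7 * sqrt(31)
= 26.17 mm

26.17


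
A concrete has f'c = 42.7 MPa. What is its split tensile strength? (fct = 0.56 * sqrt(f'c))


fct = 0.56 * sqrt(42.7)
= 0.56 * 6.535
= 3.659 MPa

3.659


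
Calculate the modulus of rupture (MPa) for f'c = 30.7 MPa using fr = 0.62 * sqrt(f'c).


fr = 0.62 * sqrt(30.7)
= 3.435 MPa

3.435


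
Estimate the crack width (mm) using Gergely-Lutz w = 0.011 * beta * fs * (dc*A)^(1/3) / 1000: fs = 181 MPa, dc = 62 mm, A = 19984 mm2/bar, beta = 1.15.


w = 0.011 * beta * fs * (dc * A)^(1/3) / 1000
= 0.011 * 1.15 * 181 * (62 * 19984)^(1/3) / 1000
= 0.246 mm

0.246


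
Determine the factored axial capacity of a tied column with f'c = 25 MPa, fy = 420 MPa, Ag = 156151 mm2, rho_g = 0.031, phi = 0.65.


Ast = rho * Ag = 0.031 * 156151 = 4840.681 mm2
phi*Pn = 0.65 * 0.80 * (0.85 * 25 * (156151 - 4840.681) + 420 * 4840.681) / 1000
= 2729.18 kN

2729.18


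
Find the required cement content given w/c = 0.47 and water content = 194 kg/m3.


Cement = water / (w/c)
= 194 / 0.47
= 412.8 kg/m3

412.8


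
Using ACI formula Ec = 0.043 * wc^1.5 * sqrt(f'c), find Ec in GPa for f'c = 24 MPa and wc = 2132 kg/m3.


Ec = 0.043 * 2132^1.5 * sqrt(24) / 1000
= 20.74 GPa

20.74


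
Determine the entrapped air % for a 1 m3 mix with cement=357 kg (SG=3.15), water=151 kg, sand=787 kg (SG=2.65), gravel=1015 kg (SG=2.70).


Vol cement = 357 / (3.15 * 1000) = 0.113333 m3
Vol water = 151 / 1000 = 0.151 m3
Vol sand = 787 / (2.65 * 1000) = 0.296981 m3
Vol gravel = 1015 / (2.70 * 1000) = 0.375926 m3
Total solid + water volume = 0.93724 m3
Air = (1 - 0.93724) * 100 = 6.28%

6.28


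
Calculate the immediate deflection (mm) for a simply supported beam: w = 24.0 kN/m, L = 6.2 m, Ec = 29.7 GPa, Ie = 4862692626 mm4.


Convert: L = 6.2 m = 6200 mm, Ec = 29.7 GPa = 29700 MPa
delta = 5 * 24.0 * 6200^4 / (384 * 29700 * 4862692626)
= 3.2 mm

3.2


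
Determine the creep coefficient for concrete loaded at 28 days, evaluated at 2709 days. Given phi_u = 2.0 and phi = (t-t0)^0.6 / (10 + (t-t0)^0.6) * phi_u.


dt = 2709 - 28 = 2681
phi = 2681^0.6 / (10 + 2681^0.6) * 2.0
= 1.839

1.839


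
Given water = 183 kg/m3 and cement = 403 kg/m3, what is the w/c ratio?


w/c = water / cement
w/c = 183 / 403 = 0.454

0.454


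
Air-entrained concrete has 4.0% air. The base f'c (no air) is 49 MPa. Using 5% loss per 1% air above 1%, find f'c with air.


Strength loss = (4.0 - 1) * 5 = 15.0%
f'c = 49 * (1 - 15.0/100)
= 41.65 MPa

41.65


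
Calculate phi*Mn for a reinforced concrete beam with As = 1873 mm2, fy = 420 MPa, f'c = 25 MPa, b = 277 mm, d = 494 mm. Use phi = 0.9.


a = As * fy / (0.85 * f'c * b)
= 1873 * 420 / (0.85 * 25 * 277)
= 133.6437 mm
Mn = As * fy * (d - a/2) / 10^6
= 336.044 kN-m
phi*Mn = 0.9 * 336.044 = 302.44 kN-m

302.44


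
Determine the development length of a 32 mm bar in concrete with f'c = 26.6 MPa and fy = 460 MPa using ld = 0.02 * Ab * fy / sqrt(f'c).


Ab = pi * 32^2 / 4 = 804.248 mm2
ld = 0.02 * 804.248 * 460 / sqrt(26.6)
= 1434.6 mm

1434.6


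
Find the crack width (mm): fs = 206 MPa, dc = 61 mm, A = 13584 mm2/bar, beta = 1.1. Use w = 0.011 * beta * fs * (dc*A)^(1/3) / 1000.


w = 0.011 * beta * fs * (dc * A)^(1/3) / 1000
= 0.011 * 1.1 * 206 * (61 * 13584)^(1/3) / 1000
= 0.234 mm

0.234


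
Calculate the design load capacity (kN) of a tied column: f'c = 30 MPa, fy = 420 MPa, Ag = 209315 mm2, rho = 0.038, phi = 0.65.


Ast = rho * Ag = 0.038 * 209315 = 7953.97 mm2
phi*Pn = 0.65 * 0.80 * (0.85 * 30 * (209315 - 7953.97) + 420 * 7953.97) / 1000
= 4407.19 kN

4407.19


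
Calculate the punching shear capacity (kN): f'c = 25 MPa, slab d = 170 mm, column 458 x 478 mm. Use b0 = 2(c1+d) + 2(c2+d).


b0 = 2*(458 + 170) + 2*(478 + 170) = 2552 mm
Vc = 0.33 * sqrt(25) * 2552 * 170 / 1000
= 715.84 kN

715.84


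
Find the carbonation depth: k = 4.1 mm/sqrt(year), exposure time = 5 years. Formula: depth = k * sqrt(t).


depth = k * sqrt(t)
= 4.1 * sqrt(5)
= 9.17 mm

9.17


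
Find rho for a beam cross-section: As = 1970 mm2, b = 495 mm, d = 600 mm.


rho = As / (b * d)
= 1970 / (495 * 600)
= 0.0066

0.0066


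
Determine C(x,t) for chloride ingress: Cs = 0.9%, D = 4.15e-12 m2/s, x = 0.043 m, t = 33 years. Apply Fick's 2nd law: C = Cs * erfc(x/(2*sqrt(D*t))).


t_seconds = 33 * 365.25 * 24 * 3600 = 1041400800.0 s
arg = 0.043 / (2 * sqrt(4.15e-12 * 1041400800.0))
= 0.327
erfc(0.327) = 0.6437
C = 0.9 * 0.6437 = 0.5793%

0.5793


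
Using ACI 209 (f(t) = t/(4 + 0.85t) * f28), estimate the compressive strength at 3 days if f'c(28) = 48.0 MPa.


f(3) = 3 / (4 + 0.85 * 3) * 48.0
= 3 / 6.55 * 48.0
= 21.98 MPa

21.98


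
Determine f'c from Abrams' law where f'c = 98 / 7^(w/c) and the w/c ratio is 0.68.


f'c = 98 / 7^0.68
= 98 / 3.755
= 26.1 MPa

26.1


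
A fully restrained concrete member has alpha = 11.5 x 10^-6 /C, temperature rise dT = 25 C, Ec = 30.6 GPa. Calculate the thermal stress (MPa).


sigma = alpha * dT * Ec
= 11.5e-6 * 25 * 30.6 * 1000
= 8.797 MPa

8.797


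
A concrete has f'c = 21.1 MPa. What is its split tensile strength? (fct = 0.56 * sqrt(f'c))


fct = 0.56 * sqrt(21.1)
= 0.56 * 4.593
= 2.572 MPa

2.572


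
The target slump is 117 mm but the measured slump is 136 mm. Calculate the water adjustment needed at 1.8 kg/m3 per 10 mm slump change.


Difference = 117 - 136 = -19 mm
Water adjustment = -19 * 1.8 / 10 = -3.4 kg/m3

-3.4


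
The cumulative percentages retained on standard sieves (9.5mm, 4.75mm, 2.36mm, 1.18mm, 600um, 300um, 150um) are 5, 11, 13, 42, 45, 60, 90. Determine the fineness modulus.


FM = sum(cumulative % retained) / 100
= 266 / 100
= 2.66

2.66


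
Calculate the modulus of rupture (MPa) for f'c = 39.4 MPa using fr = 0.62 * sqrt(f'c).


fr = 0.62 * sqrt(39.4)
= 3.892 MPa

3.892


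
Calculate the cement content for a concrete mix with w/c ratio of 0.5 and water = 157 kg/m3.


Cement = water / (w/c)
= 157 / 0.5
= 314.0 kg/m3

314.0


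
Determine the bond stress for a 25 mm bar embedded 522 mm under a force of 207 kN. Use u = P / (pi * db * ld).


u = P / (pi * db * ld)
= 207 * 1000 / (pi * 25 * 522)
= 5.049 MPa

5.049


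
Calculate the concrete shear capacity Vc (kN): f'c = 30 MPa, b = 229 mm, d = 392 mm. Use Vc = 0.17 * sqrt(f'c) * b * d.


Vc = 0.17 * sqrt(30) * 229 * 392 / 1000
= 83.59 kN

83.59


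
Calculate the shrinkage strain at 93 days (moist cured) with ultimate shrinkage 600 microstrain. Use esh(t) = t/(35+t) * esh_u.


esh(93) = 93 / (35 + 93) * 600
= 93 / 128 * 600
= 435.9 microstrain

435.9


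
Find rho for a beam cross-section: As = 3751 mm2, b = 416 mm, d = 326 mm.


rho = As / (b * d)
= 3751 / (416 * 326)
= 0.0277

0.0277


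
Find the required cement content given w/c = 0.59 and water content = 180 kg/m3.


Cement = water / (w/c)
= 180 / 0.59
= 305.1 kg/m3

305.1


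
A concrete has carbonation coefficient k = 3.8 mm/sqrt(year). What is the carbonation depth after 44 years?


depth = k * sqrt(t)
= 3.8 * sqrt(44)
= 25.21 mm

25.21


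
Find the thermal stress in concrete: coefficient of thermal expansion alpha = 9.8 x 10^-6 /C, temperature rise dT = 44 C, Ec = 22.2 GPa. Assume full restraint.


sigma = alpha * dT * Ec
= 9.8e-6 * 44 * 22.2 * 1000
= 9.573 MPa

9.573


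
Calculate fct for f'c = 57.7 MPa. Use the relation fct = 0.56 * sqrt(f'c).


fct = 0.56 * sqrt(57.7)
= 0.56 * 7.596
= 4.254 MPa

4.254


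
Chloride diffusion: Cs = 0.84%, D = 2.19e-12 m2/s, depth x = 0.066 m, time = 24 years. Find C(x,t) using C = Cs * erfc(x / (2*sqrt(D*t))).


t_seconds = 24 * 365.25 * 24 * 3600 = 757382400.0 s
arg = 0.066 / (2 * sqrt(2.19e-12 * 757382400.0))
= 0.8103
erfc(0.8103) = 0.2518
C = 0.84 * 0.2518 = 0.2115%

0.2115


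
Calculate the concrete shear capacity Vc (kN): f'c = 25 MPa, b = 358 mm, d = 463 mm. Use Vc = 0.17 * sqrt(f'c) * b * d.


Vc = 0.17 * sqrt(25) * 358 * 463 / 1000
= 140.89 kN

140.89


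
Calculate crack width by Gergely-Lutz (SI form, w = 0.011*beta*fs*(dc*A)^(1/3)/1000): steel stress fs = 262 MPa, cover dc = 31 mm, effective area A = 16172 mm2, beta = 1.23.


w = 0.011 * beta * fs * (dc * A)^(1/3) / 1000
= 0.011 * 1.23 * 262 * (31 * 16172)^(1/3) / 1000
= 0.282 mm

0.282


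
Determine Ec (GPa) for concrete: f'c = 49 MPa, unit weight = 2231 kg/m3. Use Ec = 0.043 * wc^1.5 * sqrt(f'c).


Ec = 0.043 * 2231^1.5 * sqrt(49) / 1000
= 31.72 GPa

31.72


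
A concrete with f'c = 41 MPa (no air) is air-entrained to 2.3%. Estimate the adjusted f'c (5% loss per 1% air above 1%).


Strength loss = (2.3 - 1) * 5 = 6.5%
f'c = 41 * (1 - 6.5/100)
= 38.34 MPa

38.34


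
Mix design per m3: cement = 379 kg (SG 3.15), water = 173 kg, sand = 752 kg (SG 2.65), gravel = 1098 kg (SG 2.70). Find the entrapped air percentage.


Vol cement = 379 / (3.15 * 1000) = 0.120317 m3
Vol water = 173 / 1000 = 0.173 m3
Vol sand = 752 / (2.65 * 1000) = 0.283774 m3
Vol gravel = 1098 / (2.70 * 1000) = 0.406667 m3
Total solid + water volume = 0.983758 m3
Air = (1 - 0.983758) * 100 = 1.62%

1.62


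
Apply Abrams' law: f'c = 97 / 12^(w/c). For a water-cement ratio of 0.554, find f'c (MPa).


f'c = 97 / 12^0.554
= 97 / 3.962
= 24.49 MPa

24.49


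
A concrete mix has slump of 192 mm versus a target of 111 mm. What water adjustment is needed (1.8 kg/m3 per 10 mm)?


Difference = 111 - 192 = -81 mm
Water adjustment = -81 * 1.8 / 10 = -14.6 kg/m3

-14.6


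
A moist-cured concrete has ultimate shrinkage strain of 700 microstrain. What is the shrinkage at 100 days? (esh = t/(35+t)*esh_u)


esh(100) = 100 / (35 + 100) * 700
= 100 / 135 * 700
= 518.5 microstrain

518.5


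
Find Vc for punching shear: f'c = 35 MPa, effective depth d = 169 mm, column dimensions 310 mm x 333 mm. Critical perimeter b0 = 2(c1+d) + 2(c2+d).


b0 = 2*(310 + 169) + 2*(333 + 169) = 1962 mm
Vc = 0.33 * sqrt(35) * 1962 * 169 / 1000
= 647.34 kN

647.34


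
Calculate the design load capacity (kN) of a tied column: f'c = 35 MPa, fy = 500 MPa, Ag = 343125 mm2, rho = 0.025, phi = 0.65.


Ast = rho * Ag = 0.025 * 343125 = 8578.125 mm2
phi*Pn = 0.65 * 0.80 * (0.85 * 35 * (343125 - 8578.125) + 500 * 8578.125) / 1000
= 7405.75 kN

7405.75


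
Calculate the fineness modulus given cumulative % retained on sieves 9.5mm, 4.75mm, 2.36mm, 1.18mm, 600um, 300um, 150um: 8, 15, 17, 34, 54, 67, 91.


FM = sum(cumulative % retained) / 100
= 286 / 100
= 2.86

2.86


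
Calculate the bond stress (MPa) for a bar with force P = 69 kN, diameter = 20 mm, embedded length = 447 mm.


u = P / (pi * db * ld)
= 69 * 1000 / (pi * 20 * 447)
= 2.457 MPa

2.457


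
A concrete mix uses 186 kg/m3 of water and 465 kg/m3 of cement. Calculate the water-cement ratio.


w/c = water / cement
w/c = 186 / 465 = 0.4

0.4


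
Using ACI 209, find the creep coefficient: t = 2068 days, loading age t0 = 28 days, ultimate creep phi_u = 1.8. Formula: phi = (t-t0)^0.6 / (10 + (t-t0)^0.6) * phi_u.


dt = 2068 - 28 = 2040
phi = 2040^0.6 / (10 + 2040^0.6) * 1.8
= 1.631

1.631


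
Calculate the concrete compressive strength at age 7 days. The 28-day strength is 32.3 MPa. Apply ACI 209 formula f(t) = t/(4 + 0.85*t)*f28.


f(7) = 7 / (4 + 0.85 * 7) * 32.3
= 7 / 9.95 * 32.3
= 22.72 MPa

22.72


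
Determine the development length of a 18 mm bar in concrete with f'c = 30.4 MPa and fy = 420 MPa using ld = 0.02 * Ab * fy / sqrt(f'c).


Ab = pi * 18^2 / 4 = 254.469 mm2
ld = 0.02 * 254.469 * 420 / sqrt(30.4)
= 387.7 mm

387.7


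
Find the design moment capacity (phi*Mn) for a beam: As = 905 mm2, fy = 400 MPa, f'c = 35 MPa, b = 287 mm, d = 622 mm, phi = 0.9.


a = As * fy / (0.85 * f'c * b)
= 905 * 400 / (0.85 * 35 * 287)
= 42.3974 mm
Mn = As * fy * (d - a/2) / 10^6
= 217.4901 kN-m
phi*Mn = 0.9 * 217.4901 = 195.74 kN-m

195.74


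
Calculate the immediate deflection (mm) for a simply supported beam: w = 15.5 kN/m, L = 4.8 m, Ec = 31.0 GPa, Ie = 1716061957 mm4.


Convert: L = 4.8 m = 4800 mm, Ec = 31.0 GPa = 31000 MPa
delta = 5 * 15.5 * 4800^4 / (384 * 31000 * 1716061957)
= 2.01 mm

2.01


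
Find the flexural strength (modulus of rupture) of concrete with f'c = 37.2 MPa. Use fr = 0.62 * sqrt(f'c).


fr = 0.62 * sqrt(37.2)
= 3.781 MPa

3.781


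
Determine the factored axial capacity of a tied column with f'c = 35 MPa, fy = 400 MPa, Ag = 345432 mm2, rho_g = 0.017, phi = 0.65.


Ast = rho * Ag = 0.017 * 345432 = 5872.344 mm2
phi*Pn = 0.65 * 0.80 * (0.85 * 35 * (345432 - 5872.344) + 400 * 5872.344) / 1000
= 6474.44 kN

6474.44


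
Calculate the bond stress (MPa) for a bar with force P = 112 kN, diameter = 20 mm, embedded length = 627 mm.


u = P / (pi * db * ld)
= 112 * 1000 / (pi * 20 * 627)
= 2.843 MPa

2.843


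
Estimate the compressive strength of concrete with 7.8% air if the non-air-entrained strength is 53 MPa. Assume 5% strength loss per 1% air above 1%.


Strength loss = (7.8 - 1) * 5 = 34.0%
f'c = 53 * (1 - 34.0/100)
= 34.98 MPa

34.98


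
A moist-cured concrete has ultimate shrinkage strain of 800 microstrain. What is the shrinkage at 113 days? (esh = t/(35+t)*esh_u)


esh(113) = 113 / (35 + 113) * 800
= 113 / 148 * 800
= 610.8 microstrain

610.8


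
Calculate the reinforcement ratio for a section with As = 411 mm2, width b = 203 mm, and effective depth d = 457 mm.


rho = As / (b * d)
= 411 / (203 * 457)
= 0.0044

0.0044


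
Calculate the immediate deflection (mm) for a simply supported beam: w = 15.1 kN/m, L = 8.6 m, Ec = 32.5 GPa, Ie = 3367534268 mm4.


Convert: L = 8.6 m = 8600 mm, Ec = 32.5 GPa = 32500 MPa
delta = 5 * 15.1 * 8600^4 / (384 * 32500 * 3367534268)
= 9.83 mm

9.83


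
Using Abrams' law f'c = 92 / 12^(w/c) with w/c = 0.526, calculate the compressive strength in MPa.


f'c = 92 / 12^0.526
= 92 / 3.695
= 24.9 MPa

24.9


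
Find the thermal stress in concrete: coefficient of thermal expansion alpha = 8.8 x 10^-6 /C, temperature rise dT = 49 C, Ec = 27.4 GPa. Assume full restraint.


sigma = alpha * dT * Ec
= 8.8e-6 * 49 * 27.4 * 1000
= 11.815 MPa

11.815


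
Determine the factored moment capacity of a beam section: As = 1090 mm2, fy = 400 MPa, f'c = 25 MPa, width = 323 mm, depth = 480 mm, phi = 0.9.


a = As * fy / (0.85 * f'c * b)
= 1090 * 400 / (0.85 * 25 * 323)
= 63.5221 mm
Mn = As * fy * (d - a/2) / 10^6
= 195.4322 kN-m
phi*Mn = 0.9 * 195.4322 = 175.89 kN-m

175.89


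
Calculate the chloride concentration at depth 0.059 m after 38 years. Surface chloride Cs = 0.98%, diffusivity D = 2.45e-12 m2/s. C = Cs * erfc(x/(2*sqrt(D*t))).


t_seconds = 38 * 365.25 * 24 * 3600 = 1199188800.0 s
arg = 0.059 / (2 * sqrt(2.45e-12 * 1199188800.0))
= 0.5442
erfc(0.5442) = 0.4415
C = 0.98 * 0.4415 = 0.4327%

0.4327


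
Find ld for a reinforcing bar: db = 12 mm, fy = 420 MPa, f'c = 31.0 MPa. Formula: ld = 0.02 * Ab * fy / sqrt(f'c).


Ab = pi * 12^2 / 4 = 113.097 mm2
ld = 0.02 * 113.097 * 420 / sqrt(31.0)
= 170.6 mm

170.6


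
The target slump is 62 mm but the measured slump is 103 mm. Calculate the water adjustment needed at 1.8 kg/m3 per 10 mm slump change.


Difference = 62 - 103 = -41 mm
Water adjustment = -41 * 1.8 / 10 = -7.4 kg/m3

-7.4


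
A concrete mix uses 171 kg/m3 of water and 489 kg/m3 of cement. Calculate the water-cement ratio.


w/c = water / cement
w/c = 171 / 489 = 0.35

0.35


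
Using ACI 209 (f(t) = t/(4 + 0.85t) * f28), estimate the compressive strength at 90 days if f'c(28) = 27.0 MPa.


f(90) = 90 / (4 + 0.85 * 90) * 27.0
= 90 / 80.5 * 27.0
= 30.19 MPa

30.19


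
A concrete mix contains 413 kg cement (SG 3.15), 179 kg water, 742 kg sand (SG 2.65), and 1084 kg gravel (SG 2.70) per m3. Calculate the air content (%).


Vol cement = 413 / (3.15 * 1000) = 0.131111 m3
Vol water = 179 / 1000 = 0.179 m3
Vol sand = 742 / (2.65 * 1000) = 0.28 m3
Vol gravel = 1084 / (2.70 * 1000) = 0.401481 m3
Total solid + water volume = 0.991593 m3
Air = (1 - 0.991593) * 100 = 0.84%

0.84


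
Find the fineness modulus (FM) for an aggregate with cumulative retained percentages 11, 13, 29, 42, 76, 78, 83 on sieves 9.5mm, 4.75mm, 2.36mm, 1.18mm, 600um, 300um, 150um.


FM = sum(cumulative % retained) / 100
= 332 / 100
= 3.32

3.32


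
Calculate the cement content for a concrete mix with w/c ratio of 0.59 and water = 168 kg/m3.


Cement = water / (w/c)
= 168 / 0.59
= 284.7 kg/m3

284.7


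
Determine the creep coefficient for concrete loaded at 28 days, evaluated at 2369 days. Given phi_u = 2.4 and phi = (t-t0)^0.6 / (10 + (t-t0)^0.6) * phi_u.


dt = 2369 - 28 = 2341
phi = 2341^0.6 / (10 + 2341^0.6) * 2.4
= 2.192

2.192


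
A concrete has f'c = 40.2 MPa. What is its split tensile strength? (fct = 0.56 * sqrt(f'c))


fct = 0.56 * sqrt(40.2)
= 0.56 * 6.34
= 3.551 MPa

3.551


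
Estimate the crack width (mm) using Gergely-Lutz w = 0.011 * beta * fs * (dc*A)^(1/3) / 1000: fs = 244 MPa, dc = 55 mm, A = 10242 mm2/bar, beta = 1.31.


w = 0.011 * beta * fs * (dc * A)^(1/3) / 1000
= 0.011 * 1.31 * 244 * (55 * 10242)^(1/3) / 1000
= 0.29 mm

0.29


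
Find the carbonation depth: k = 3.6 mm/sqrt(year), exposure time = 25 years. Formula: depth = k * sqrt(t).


depth = k * sqrt(t)
= 3.6 * sqrt(25)
= 18.0 mm

18.0


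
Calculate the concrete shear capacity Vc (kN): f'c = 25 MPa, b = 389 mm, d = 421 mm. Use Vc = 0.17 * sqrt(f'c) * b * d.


Vc = 0.17 * sqrt(25) * 389 * 421 / 1000
= 139.2 kN

139.2


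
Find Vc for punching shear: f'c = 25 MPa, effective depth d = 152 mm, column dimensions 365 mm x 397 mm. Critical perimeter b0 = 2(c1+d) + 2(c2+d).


b0 = 2*(365 + 152) + 2*(397 + 152) = 2132 mm
Vc = 0.33 * sqrt(25) * 2132 * 152 / 1000
= 534.71 kN

534.71


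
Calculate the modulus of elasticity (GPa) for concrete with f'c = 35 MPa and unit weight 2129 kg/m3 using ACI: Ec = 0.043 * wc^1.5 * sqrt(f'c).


Ec = 0.043 * 2129^1.5 * sqrt(35) / 1000
= 24.99 GPa

24.99


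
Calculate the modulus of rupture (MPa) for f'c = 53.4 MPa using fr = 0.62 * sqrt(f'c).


fr = 0.62 * sqrt(53.4)
= 4.531 MPa

4.531


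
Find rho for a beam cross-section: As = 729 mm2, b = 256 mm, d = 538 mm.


rho = As / (b * d)
= 729 / (256 * 538)
= 0.0053

0.0053


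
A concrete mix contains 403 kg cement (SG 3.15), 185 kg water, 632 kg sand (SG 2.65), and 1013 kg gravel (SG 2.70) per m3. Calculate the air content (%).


Vol cement = 403 / (3.15 * 1000) = 0.127937 m3
Vol water = 185 / 1000 = 0.185 m3
Vol sand = 632 / (2.65 * 1000) = 0.238491 m3
Vol gravel = 1013 / (2.70 * 1000) = 0.375185 m3
Total solid + water volume = 0.926612 m3
Air = (1 - 0.926612) * 100 = 7.34%

7.34


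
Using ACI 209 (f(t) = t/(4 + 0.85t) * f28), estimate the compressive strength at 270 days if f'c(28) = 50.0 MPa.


f(270) = 270 / (4 + 0.85 * 270) * 50.0
= 270 / 233.5 * 50.0
= 57.82 MPa

57.82


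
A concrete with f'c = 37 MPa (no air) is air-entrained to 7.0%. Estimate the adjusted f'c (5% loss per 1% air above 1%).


Strength loss = (7.0 - 1) * 5 = 30.0%
f'c = 37 * (1 - 30.0/100)
= 25.9 MPa

25.9


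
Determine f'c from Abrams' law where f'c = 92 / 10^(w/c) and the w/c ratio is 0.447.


f'c = 92 / 10^0.447
= 92 / 2.799
= 32.87 MPa

32.87


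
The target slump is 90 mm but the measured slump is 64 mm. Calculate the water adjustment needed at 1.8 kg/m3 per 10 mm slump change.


Difference = 90 - 64 = 26 mm
Water adjustment = 26 * 1.8 / 10 = 4.7 kg/m3

4.7


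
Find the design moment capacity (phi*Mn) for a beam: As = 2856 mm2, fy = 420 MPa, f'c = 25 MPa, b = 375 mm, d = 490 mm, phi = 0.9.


a = As * fy / (0.85 * f'c * b)
= 2856 * 420 / (0.85 * 25 * 375)
= 150.528 mm
Mn = As * fy * (d - a/2) / 10^6
= 497.4841 kN-m
phi*Mn = 0.9 * 497.4841 = 447.74 kN-m

447.74


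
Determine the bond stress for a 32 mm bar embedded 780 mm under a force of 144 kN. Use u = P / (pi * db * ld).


u = P / (pi * db * ld)
= 144 * 1000 / (pi * 32 * 780)
= 1.836 MPa

1.836


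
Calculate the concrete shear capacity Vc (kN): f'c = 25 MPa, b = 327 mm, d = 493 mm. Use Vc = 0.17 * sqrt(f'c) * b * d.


Vc = 0.17 * sqrt(25) * 327 * 493 / 1000
= 137.03 kN

137.03


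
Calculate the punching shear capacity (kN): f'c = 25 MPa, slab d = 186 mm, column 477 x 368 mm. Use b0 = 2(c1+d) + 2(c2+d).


b0 = 2*(477 + 186) + 2*(368 + 186) = 2434 mm
Vc = 0.33 * sqrt(25) * 2434 * 186 / 1000
= 746.99 kN

746.99


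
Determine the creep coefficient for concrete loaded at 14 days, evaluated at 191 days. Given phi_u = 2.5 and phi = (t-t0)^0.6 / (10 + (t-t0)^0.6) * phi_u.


dt = 191 - 14 = 177
phi = 177^0.6 / (10 + 177^0.6) * 2.5
= 1.727

1.727


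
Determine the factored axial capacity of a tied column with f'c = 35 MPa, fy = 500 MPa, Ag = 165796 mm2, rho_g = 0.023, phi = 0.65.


Ast = rho * Ag = 0.023 * 165796 = 3813.308 mm2
phi*Pn = 0.65 * 0.80 * (0.85 * 35 * (165796 - 3813.308) + 500 * 3813.308) / 1000
= 3497.33 kN

3497.33


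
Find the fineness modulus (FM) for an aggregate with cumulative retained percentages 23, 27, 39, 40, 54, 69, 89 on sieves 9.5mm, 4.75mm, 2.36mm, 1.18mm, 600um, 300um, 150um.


FM = sum(cumulative % retained) / 100
= 341 / 100
= 3.41

3.41


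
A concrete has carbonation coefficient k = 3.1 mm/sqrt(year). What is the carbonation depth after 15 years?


depth = k * sqrt(t)
= 3.1 * sqrt(15)
= 12.01 mm

12.01


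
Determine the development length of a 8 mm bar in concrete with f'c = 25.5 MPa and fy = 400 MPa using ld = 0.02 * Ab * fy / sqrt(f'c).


Ab = pi * 8^2 / 4 = 50.265 mm2
ld = 0.02 * 50.265 * 400 / sqrt(25.5)
= 79.6 mm

79.6


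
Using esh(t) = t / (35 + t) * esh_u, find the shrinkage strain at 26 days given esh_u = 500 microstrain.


esh(26) = 26 / (35 + 26) * 500
= 26 / 61 * 500
= 213.1 microstrain

213.1


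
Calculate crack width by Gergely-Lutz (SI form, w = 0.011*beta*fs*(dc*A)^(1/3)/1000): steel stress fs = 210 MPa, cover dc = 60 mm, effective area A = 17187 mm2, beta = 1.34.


w = 0.011 * beta * fs * (dc * A)^(1/3) / 1000
= 0.011 * 1.34 * 210 * (60 * 17187)^(1/3) / 1000
= 0.313 mm

0.313


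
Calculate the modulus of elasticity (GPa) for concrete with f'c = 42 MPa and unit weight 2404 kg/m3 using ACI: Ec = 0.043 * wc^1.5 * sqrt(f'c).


Ec = 0.043 * 2404^1.5 * sqrt(42) / 1000
= 32.85 GPa

32.85


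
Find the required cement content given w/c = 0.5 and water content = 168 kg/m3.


Cement = water / (w/c)
= 168 / 0.5
= 336.0 kg/m3

336.0


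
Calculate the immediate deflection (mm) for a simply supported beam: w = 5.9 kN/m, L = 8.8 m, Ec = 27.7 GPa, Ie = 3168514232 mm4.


Convert: L = 8.8 m = 8800 mm, Ec = 27.7 GPa = 27700 MPa
delta = 5 * 5.9 * 8800^4 / (384 * 27700 * 3168514232)
= 5.25 mm

5.25


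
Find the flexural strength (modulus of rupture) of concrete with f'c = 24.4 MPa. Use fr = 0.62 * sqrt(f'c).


fr = 0.62 * sqrt(24.4)
= 3.063 MPa

3.063


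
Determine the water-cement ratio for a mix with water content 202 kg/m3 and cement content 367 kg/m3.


w/c = water / cement
w/c = 202 / 367 = 0.55

0.55


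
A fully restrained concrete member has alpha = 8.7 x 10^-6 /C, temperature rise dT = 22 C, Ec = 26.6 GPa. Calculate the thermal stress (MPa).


sigma = alpha * dT * Ec
= 8.7e-6 * 22 * 26.6 * 1000
= 5.091 MPa

5.091


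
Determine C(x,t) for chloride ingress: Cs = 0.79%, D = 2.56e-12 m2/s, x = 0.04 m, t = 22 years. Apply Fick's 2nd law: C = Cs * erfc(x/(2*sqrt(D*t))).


t_seconds = 22 * 365.25 * 24 * 3600 = 694267200.0 s
arg = 0.04 / (2 * sqrt(2.56e-12 * 694267200.0))
= 0.4744
erfc(0.4744) = 0.5023
C = 0.79 * 0.5023 = 0.3968%

0.3968


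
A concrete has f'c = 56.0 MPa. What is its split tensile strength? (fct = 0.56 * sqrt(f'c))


fct = 0.56 * sqrt(56.0)
= 0.56 * 7.483
= 4.191 MPa

4.191


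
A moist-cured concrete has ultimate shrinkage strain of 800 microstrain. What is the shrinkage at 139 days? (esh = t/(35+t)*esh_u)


esh(139) = 139 / (35 + 139) * 800
= 139 / 174 * 800
= 639.1 microstrain

639.1


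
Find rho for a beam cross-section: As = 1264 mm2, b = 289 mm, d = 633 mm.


rho = As / (b * d)
= 1264 / (289 * 633)
= 0.0069

0.0069


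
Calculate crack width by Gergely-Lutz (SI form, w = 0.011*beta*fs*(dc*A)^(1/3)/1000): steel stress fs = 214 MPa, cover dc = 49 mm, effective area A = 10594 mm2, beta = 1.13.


w = 0.011 * beta * fs * (dc * A)^(1/3) / 1000
= 0.011 * 1.13 * 214 * (49 * 10594)^(1/3) / 1000
= 0.214 mm

0.214


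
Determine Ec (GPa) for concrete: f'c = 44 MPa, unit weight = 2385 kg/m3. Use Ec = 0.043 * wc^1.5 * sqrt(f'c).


Ec = 0.043 * 2385^1.5 * sqrt(44) / 1000
= 33.22 GPa

33.22


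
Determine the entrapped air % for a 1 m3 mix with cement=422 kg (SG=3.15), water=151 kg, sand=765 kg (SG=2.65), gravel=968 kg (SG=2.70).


Vol cement = 422 / (3.15 * 1000) = 0.133968 m3
Vol water = 151 / 1000 = 0.151 m3
Vol sand = 765 / (2.65 * 1000) = 0.288679 m3
Vol gravel = 968 / (2.70 * 1000) = 0.358519 m3
Total solid + water volume = 0.932166 m3
Air = (1 - 0.932166) * 100 = 6.78%

6.78


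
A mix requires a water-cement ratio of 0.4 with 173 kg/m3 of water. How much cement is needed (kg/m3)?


Cement = water / (w/c)
= 173 / 0.4
= 432.5 kg/m3

432.5


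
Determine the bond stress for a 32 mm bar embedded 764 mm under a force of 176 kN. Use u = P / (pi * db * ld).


u = P / (pi * db * ld)
= 176 * 1000 / (pi * 32 * 764)
= 2.291 MPa

2.291


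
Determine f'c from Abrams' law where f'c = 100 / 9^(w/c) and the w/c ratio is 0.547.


f'c = 100 / 9^0.547
= 100 / 3.326
= 30.06 MPa

30.06


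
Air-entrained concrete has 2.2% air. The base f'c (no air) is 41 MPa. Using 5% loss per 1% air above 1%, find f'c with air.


Strength loss = (2.2 - 1) * 5 = 6.0%
f'c = 41 * (1 - 6.0/100)
= 38.54 MPa

38.54


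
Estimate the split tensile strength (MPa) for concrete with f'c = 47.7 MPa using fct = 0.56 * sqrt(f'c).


fct = 0.56 * sqrt(47.7)
= 0.56 * 6.907
= 3.868 MPa

3.868


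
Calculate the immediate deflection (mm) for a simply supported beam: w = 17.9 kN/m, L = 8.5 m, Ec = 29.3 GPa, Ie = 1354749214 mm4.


Convert: L = 8.5 m = 8500 mm, Ec = 29.3 GPa = 29300 MPa
delta = 5 * 17.9 * 8500^4 / (384 * 29300 * 1354749214)
= 30.65 mm

30.65


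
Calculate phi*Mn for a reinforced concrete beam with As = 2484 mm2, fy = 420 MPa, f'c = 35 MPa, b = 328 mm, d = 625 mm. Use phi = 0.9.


a = As * fy / (0.85 * f'c * b)
= 2484 * 420 / (0.85 * 35 * 328)
= 106.9154 mm
Mn = As * fy * (d - a/2) / 10^6
= 596.2787 kN-m
phi*Mn = 0.9 * 596.2787 = 536.65 kN-m

536.65


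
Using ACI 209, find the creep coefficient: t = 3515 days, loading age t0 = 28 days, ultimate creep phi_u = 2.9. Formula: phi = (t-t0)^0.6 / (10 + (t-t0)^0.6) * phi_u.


dt = 3515 - 28 = 3487
phi = 3487^0.6 / (10 + 3487^0.6) * 2.9
= 2.698

2.698


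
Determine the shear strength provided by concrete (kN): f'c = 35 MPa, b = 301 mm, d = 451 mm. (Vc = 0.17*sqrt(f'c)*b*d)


Vc = 0.17 * sqrt(35) * 301 * 451 / 1000
= 136.53 kN

136.53


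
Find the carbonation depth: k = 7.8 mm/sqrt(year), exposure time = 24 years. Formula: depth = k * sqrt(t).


depth = k * sqrt(t)
= 7.8 * sqrt(24)
= 38.21 mm

38.21


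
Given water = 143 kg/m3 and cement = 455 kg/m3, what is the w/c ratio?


w/c = water / cement
w/c = 143 / 455 = 0.314

0.314


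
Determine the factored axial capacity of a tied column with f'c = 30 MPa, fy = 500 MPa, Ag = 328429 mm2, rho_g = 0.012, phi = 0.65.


Ast = rho * Ag = 0.012 * 328429 = 3941.148 mm2
phi*Pn = 0.65 * 0.80 * (0.85 * 30 * (328429 - 3941.148) + 500 * 3941.148) / 1000
= 5327.41 kN

5327.41


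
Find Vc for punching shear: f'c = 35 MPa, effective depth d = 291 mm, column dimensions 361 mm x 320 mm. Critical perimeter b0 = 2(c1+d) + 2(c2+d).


b0 = 2*(361 + 291) + 2*(320 + 291) = 2526 mm
Vc = 0.33 * sqrt(35) * 2526 * 291 / 1000
= 1435.07 kN

1435.07


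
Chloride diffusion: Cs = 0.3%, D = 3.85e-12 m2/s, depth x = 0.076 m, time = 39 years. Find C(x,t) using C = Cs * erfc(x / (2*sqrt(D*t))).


t_seconds = 39 * 365.25 * 24 * 3600 = 1230746400.0 s
arg = 0.076 / (2 * sqrt(3.85e-12 * 1230746400.0))
= 0.552
erfc(0.552) = 0.435
C = 0.3 * 0.435 = 0.1305%

0.1305


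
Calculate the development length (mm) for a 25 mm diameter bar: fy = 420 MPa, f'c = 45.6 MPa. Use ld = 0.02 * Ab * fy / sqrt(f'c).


Ab = pi * 25^2 / 4 = 490.874 mm2
ld = 0.02 * 490.874 * 420 / sqrt(45.6)
= 610.6 mm

610.6
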